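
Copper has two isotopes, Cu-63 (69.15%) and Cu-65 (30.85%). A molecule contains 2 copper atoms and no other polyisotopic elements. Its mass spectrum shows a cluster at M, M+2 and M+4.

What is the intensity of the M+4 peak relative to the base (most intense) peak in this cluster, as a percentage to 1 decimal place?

Term probabilities: M 0.4782, M+2 0.4267, M+4 0.0952. Base peak = M.
P(M) = C(2,0) × 0.6915^2 × 0.3085^0 = 1 × 0.47817225 × 1.0000 = 0.478172 (base)
P(M+4) = C(2,2) × 0.6915^0 × 0.3085^2 = 1 × 1.0000 × 0.09517225 = 0.095172
Relative intensity = 0.095172 / 0.478172 × 100 = 19.9

19.9%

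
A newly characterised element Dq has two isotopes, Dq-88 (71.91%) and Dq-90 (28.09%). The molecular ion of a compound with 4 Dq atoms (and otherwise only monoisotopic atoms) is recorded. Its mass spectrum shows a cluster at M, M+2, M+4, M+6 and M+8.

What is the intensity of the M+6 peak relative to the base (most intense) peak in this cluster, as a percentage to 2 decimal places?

Term probabilities: M 0.2674, M+2 0.4178, M+4 0.2448, M+6 0.0638, M+8 0.0062. Base peak = M+2.
P(M+2) = C(4,1) × 0.7191^3 × 0.2809^1 = 4 × 0.37185007 × 0.2809 = 0.417811 (base)
P(M+6) = C(4,3) × 0.7191^1 × 0.2809^3 = 4 × 0.7191 × 0.02216436 = 0.063754
Relative intensity = 0.063754 / 0.417811 × 100 = 15.26

15.26%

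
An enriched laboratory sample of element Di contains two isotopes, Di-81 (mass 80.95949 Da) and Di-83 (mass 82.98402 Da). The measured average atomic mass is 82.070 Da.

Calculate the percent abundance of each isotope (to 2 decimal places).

Let x be the fractional abundance of Di-81; then Di-83 has abundance 1 − x.
80.95949·x + 82.98402·(1 − x) = 82.070
(80.95949 − 82.98402)·x = 82.070 − 82.98402
x = -0.91402 / -2.02453 = 0.45147 → 45.15% Di-81, 54.85% Di-83.

Di-81: 45.15%, Di-83: 54.85%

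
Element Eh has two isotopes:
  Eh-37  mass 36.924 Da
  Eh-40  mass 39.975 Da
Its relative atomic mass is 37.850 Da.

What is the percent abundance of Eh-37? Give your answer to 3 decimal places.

Writing the weighted mean with unknown fraction x of Eh-37:
36.924·x + 39.975·(1 − x) = 37.850
(36.924 − 39.975)·x = 37.850 − 39.975
x = -2.125 / -3.051 = 0.69649 → 69.649% Eh-37, 30.351% Eh-40.

69.649%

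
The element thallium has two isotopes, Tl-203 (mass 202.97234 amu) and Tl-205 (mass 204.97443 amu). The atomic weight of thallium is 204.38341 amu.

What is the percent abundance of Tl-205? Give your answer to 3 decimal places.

Writing the weighted mean with unknown fraction x of Tl-203:
202.97234·x + 204.97443·(1 − x) = 204.38341
(202.97234 − 204.97443)·x = 204.38341 − 204.97443
x = -0.59102 / -2.00209 = 0.29520 → 29.520% Tl-203, 70.480% Tl-205.

70.480%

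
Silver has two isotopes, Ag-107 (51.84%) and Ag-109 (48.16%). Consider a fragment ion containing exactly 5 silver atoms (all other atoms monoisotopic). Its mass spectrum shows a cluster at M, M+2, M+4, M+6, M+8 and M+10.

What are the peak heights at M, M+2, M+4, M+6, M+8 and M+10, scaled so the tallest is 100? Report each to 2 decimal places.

Each Ag atom is independently Ag-107 (p = 0.5184) or Ag-109 (q = 0.4816); the cluster is the binomial expansion (p + q)^5.
P(M) = 0.5184^5 = 0.037439
P(M+2) = 5 × 0.5184^4 × 0.4816^1 = 0.173907
P(M+4) = 10 × 0.5184^3 × 0.4816^2 = 0.323123
P(M+6) = 10 × 0.5184^2 × 0.4816^3 = 0.300185
P(M+8) = 5 × 0.5184^1 × 0.4816^4 = 0.139438
P(M+10) = 0.4816^5 = 0.025908
The M+4 peak is largest (0.323123); scaling to 100 gives 11.59 : 53.82 : 100.00 : 92.90 : 43.15 : 8.02.

11.59 : 53.82 : 100.00 : 92.90 : 43.15 : 8.02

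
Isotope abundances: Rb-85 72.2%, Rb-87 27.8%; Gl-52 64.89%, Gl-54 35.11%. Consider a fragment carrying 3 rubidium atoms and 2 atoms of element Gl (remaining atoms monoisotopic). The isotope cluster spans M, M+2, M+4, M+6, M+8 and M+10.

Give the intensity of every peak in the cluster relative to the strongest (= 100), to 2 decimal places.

44.70 : 100.00 : 88.84 : 39.18 : 8.58 : 0.75

Rubidium pattern (n=3): 0.37636705 : 0.43475086 : 0.16739714 : 0.02148495
Element Gl pattern (n=2): 0.42107121 : 0.45565758 : 0.12327121
Convolve the two distributions (both contribute in 2-u steps):
  M: 0.37636705×0.42107121 = 0.158477
  M+2: 0.37636705×0.45565758 + 0.43475086×0.42107121 = 0.354556
  M+4: 0.37636705×0.12327121 + 0.43475086×0.45565758 + 0.16739714×0.42107121 = 0.314979
  M+6: 0.43475086×0.12327121 + 0.16739714×0.45565758 + 0.02148495×0.42107121 = 0.138915
  M+8: 0.16739714×0.12327121 + 0.02148495×0.45565758 = 0.030425
  M+10: 0.02148495×0.12327121 = 0.002648
Scale to base peak (0.354556) = 100: 44.70 : 100.00 : 88.84 : 39.18 : 8.58 : 0.75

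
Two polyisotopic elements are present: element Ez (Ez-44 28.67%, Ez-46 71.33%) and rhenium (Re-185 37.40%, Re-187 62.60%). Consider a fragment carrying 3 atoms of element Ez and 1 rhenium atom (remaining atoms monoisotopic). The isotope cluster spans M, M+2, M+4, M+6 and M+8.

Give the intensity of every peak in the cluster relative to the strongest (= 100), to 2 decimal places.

Element Ez pattern (n=3): 0.02356585 : 0.17589312 : 0.43761621 : 0.36292482
Rhenium pattern (n=1): 0.3740 : 0.6260
Convolve the two distributions (both contribute in 2-u steps):
  M: 0.02356585×0.3740 = 0.008814
  M+2: 0.02356585×0.6260 + 0.17589312×0.3740 = 0.080536
  M+4: 0.17589312×0.6260 + 0.43761621×0.3740 = 0.273778
  M+6: 0.43761621×0.6260 + 0.36292482×0.3740 = 0.409682
  M+8: 0.36292482×0.6260 = 0.227191
Scale to base peak (0.409682) = 100: 2.15 : 19.66 : 66.83 : 100.00 : 55.46

2.15 : 19.66 : 66.83 : 100.00 : 55.46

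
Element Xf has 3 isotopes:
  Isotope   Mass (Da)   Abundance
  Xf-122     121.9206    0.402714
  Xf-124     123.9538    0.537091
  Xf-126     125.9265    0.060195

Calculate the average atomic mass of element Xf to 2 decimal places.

Weight each isotope mass by its fractional abundance: 0.402714 × 121.9206 + 0.537091 × 123.9538 + 0.060195 × 125.9265
= 49.09913 + 66.57447 + 7.58015 = 123.25375 Da

123.25 Da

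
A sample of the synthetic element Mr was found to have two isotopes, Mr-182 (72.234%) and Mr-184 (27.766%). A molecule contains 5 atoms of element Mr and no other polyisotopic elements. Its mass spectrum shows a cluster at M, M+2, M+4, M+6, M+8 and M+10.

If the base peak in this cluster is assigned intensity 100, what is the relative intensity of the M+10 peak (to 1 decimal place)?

(0.72234 + 0.27766)^5 gives M 0.1967, M+2 0.3780, M+4 0.2906, M+6 0.1117, M+8 0.0215, M+10 0.0017; the largest is M+2.
P(M+2) = C(5,1) × 0.72234^4 × 0.27766^1 = 5 × 0.27224923 × 0.27766 = 0.377964 (base)
P(M+10) = C(5,5) × 0.72234^0 × 0.27766^5 = 1 × 1.0000 × 0.00165031 = 0.001650
Relative intensity = 0.001650 / 0.377964 × 100 = 0.4

0.4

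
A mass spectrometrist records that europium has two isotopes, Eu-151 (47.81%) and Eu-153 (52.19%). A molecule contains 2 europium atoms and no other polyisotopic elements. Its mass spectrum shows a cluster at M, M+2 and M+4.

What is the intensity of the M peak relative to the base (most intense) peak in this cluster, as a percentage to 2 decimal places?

Binomial terms of (0.4781 + 0.5219)^2: M 0.2286, M+2 0.4990, M+4 0.2724 → M+2 is the base peak.
P(M+2) = C(2,1) × 0.4781^1 × 0.5219^1 = 2 × 0.4781 × 0.5219 = 0.499041 (base)
P(M) = C(2,0) × 0.4781^2 × 0.5219^0 = 1 × 0.22857961 × 1.0000 = 0.228580
Relative intensity = 0.228580 / 0.499041 × 100 = 45.80

45.80%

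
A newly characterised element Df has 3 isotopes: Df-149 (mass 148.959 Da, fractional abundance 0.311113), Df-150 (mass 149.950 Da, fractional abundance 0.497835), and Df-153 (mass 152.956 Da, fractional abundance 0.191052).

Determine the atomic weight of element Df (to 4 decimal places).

Weight each isotope mass by its fractional abundance: 0.311113 × 148.959 + 0.497835 × 149.950 + 0.191052 × 152.956
= 46.34308 + 74.65036 + 29.22255 = 150.21599 Da

150.2160 Da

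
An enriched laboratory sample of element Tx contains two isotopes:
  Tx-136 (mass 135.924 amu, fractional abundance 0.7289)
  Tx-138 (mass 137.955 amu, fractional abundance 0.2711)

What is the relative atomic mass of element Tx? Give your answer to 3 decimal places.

Ar = Σ fᵢ·mᵢ = 0.7289 × 135.924 + 0.2711 × 137.955
= 99.0750 + 37.3996 = 136.4746 amu

136.475 amu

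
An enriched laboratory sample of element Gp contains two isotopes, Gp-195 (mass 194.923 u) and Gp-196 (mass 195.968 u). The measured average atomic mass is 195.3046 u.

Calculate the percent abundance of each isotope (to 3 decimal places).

Gp-195: 63.483%, Gp-196: 36.517%

Let x be the fractional abundance of Gp-195; then Gp-196 has abundance 1 − x.
194.923·x + 195.968·(1 − x) = 195.3046
(194.923 − 195.968)·x = 195.3046 − 195.968
x = -0.6634 / -1.045 = 0.63483 → 63.483% Gp-195, 36.517% Gp-196.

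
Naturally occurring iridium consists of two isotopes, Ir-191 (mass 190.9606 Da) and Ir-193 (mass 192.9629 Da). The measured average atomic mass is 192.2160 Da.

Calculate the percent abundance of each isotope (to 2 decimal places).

Writing the weighted mean with unknown fraction x of Ir-191:
190.9606·x + 192.9629·(1 − x) = 192.2160
(190.9606 − 192.9629)·x = 192.2160 − 192.9629
x = -0.7469 / -2.0023 = 0.37302 → 37.30% Ir-191, 62.70% Ir-193.

Ir-191: 37.30%, Ir-193: 62.70%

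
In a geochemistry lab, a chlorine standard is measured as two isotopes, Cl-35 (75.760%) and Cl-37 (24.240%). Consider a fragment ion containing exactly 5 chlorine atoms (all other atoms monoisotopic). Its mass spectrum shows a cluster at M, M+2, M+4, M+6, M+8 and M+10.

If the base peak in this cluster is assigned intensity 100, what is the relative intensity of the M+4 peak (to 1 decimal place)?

(0.75760 + 0.24240)^5 gives M 0.2496, M+2 0.3993, M+4 0.2555, M+6 0.0817, M+8 0.0131, M+10 0.0008; the largest is M+2.
P(M+2) = C(5,1) × 0.75760^4 × 0.24240^1 = 5 × 0.32942751 × 0.2424 = 0.399266 (base)
P(M+4) = C(5,2) × 0.75760^3 × 0.24240^2 = 10 × 0.4348304 × 0.05875776 = 0.255497
Relative intensity = 0.255497 / 0.399266 × 100 = 64.0

64.0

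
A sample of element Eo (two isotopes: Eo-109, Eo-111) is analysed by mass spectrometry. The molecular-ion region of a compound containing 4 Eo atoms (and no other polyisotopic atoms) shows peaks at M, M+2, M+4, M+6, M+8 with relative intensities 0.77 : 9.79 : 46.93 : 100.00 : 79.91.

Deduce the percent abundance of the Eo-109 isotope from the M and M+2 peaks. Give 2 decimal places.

23.93%

If p is the fraction of Eo that is Eo-109, then I(M+2)/I(M) = [C(4,1)·p^3·(1−p)] / p^4 = 4·(1−p)/p = 9.79/0.77 = 12.7143
(1−p)/p = 12.7143/4 = 3.1786  ⇒  p = 1/(1 + 3.1786) = 0.2393
Eo-109: 23.93%, Eo-111: 76.07%.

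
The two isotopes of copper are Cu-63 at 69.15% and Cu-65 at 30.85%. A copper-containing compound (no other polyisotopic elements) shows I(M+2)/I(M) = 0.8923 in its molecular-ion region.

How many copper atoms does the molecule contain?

2

The M+2/M ratio from n Cu atoms is n · q/p = n · 0.3085/0.6915.
n = 0.8923 × 0.6915/0.3085 = 2.00 ≈ 2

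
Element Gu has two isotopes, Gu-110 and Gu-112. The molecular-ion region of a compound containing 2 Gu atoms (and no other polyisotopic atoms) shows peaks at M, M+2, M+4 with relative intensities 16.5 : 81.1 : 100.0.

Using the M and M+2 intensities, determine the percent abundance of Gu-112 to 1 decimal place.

Write p for the Gu-110 fraction. I(M+2)/I(M) = [C(2,1)·p^1·(1−p)] / p^2 = 2·(1−p)/p = 81.1/16.5 = 4.9152
(1−p)/p = 4.9152/2 = 2.4576  ⇒  p = 1/(1 + 2.4576) = 0.2892
Gu-110: 28.9%, Gu-112: 71.1%.

71.1%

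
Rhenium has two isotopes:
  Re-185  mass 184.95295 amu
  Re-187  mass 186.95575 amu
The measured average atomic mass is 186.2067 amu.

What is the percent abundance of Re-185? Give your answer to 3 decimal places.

37.400%

With x = fraction of Re-185 (so Re-187 is 1 − x):
184.95295·x + 186.95575·(1 − x) = 186.2067
(184.95295 − 186.95575)·x = 186.2067 − 186.95575
x = -0.74905 / -2.00280 = 0.37400 → 37.400% Re-185, 62.600% Re-187.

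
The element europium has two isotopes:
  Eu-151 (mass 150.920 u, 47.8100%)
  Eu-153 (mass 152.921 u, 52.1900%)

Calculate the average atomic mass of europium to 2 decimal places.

151.96 u

Average mass = Σ (abundance × isotope mass) = 0.478100 × 150.920 + 0.521900 × 152.921
= 72.1549 + 79.8095 = 151.9644 u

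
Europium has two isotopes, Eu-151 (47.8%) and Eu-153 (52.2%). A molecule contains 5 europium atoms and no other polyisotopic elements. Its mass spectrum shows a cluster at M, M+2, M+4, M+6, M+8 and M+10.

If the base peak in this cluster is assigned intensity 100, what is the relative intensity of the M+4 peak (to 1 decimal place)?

91.6

(0.478 + 0.522)^5 gives M 0.0250, M+2 0.1363, M+4 0.2976, M+6 0.3250, M+8 0.1775, M+10 0.0388; the largest is M+6.
P(M+6) = C(5,3) × 0.478^2 × 0.522^3 = 10 × 0.228484 × 0.14223665 = 0.324988 (base)
P(M+4) = C(5,2) × 0.478^3 × 0.522^2 = 10 × 0.10921535 × 0.272484 = 0.297594
Relative intensity = 0.297594 / 0.324988 × 100 = 91.6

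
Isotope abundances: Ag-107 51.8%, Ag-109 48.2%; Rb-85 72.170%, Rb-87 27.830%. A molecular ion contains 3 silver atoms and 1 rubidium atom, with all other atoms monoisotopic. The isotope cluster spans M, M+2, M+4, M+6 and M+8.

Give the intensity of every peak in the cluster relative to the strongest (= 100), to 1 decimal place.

27.2 : 86.5 : 100.0 : 49.2 : 8.5

Silver pattern (n=3): 0.13899183 : 0.3879965 : 0.3610315 : 0.11198017
Rubidium pattern (n=1): 0.7217 : 0.2783
Convolve the two distributions (both contribute in 2-u steps):
  M: 0.13899183×0.7217 = 0.100310
  M+2: 0.13899183×0.2783 + 0.3879965×0.7217 = 0.318699
  M+4: 0.3879965×0.2783 + 0.3610315×0.7217 = 0.368536
  M+6: 0.3610315×0.2783 + 0.11198017×0.7217 = 0.181291
  M+8: 0.11198017×0.2783 = 0.031164
Scale to base peak (0.368536) = 100: 27.2 : 86.5 : 100.0 : 49.2 : 8.5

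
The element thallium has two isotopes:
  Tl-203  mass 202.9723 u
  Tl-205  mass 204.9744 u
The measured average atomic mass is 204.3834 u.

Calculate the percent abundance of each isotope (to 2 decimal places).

Tl-203: 29.52%, Tl-205: 70.48%

With x = fraction of Tl-203 (so Tl-205 is 1 − x):
202.9723·x + 204.9744·(1 − x) = 204.3834
(202.9723 − 204.9744)·x = 204.3834 − 204.9744
x = -0.5910 / -2.0021 = 0.29519 → 29.52% Tl-203, 70.48% Tl-205.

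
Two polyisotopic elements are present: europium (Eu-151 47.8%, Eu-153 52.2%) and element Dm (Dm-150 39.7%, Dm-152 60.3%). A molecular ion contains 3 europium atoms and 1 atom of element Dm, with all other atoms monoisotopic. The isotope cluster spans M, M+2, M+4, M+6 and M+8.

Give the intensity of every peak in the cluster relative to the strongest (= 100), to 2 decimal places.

11.69 : 56.06 : 100.00 : 78.75 : 23.13

Europium pattern (n=3): 0.10921535 : 0.35780594 : 0.39074206 : 0.14223665
Element Dm pattern (n=1): 0.3970 : 0.6030
Convolve the two distributions (both contribute in 2-u steps):
  M: 0.10921535×0.3970 = 0.043358
  M+2: 0.10921535×0.6030 + 0.35780594×0.3970 = 0.207906
  M+4: 0.35780594×0.6030 + 0.39074206×0.3970 = 0.370882
  M+6: 0.39074206×0.6030 + 0.14223665×0.3970 = 0.292085
  M+8: 0.14223665×0.6030 = 0.085769
Scale to base peak (0.370882) = 100: 11.69 : 56.06 : 100.00 : 78.75 : 23.13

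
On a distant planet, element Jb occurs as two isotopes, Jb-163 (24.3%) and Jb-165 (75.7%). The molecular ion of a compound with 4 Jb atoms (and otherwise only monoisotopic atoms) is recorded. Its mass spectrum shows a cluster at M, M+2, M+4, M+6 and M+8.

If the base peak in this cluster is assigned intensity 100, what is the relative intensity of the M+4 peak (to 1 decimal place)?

48.2

Binomial terms of (0.243 + 0.757)^4: M 0.0035, M+2 0.0434, M+4 0.2030, M+6 0.4217, M+8 0.3284 → M+6 is the base peak.
P(M+6) = C(4,3) × 0.243^1 × 0.757^3 = 4 × 0.2430 × 0.43379809 = 0.421652 (base)
P(M+4) = C(4,2) × 0.243^2 × 0.757^2 = 6 × 0.059049 × 0.573049 = 0.203028
Relative intensity = 0.203028 / 0.421652 × 100 = 48.2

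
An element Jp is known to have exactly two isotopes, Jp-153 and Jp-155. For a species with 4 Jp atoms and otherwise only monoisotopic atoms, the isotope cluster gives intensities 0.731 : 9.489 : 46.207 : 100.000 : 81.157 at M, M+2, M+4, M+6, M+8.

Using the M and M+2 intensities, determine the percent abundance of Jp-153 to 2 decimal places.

23.56%

Write p for the Jp-153 fraction. I(M+2)/I(M) = [C(4,1)·p^3·(1−p)] / p^4 = 4·(1−p)/p = 9.489/0.731 = 12.9808
(1−p)/p = 12.9808/4 = 3.2452  ⇒  p = 1/(1 + 3.2452) = 0.2356
Jp-153: 23.56%, Jp-155: 76.44%.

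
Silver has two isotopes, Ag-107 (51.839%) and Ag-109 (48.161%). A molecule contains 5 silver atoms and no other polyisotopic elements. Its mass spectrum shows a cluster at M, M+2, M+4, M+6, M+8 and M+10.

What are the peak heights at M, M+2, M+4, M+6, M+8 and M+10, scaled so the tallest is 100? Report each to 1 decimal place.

Expanding (0.51839 + 0.48161)^5:
P(M) = 0.51839^5 = 0.037435
P(M+2) = 5 × 0.51839^4 × 0.48161^1 = 0.173897
P(M+4) = 10 × 0.51839^3 × 0.48161^2 = 0.323118
P(M+6) = 10 × 0.51839^2 × 0.48161^3 = 0.300192
P(M+8) = 5 × 0.51839^1 × 0.48161^4 = 0.139447
P(M+10) = 0.48161^5 = 0.025911
The M+4 peak is largest (0.323118); scaling to 100 gives 11.6 : 53.8 : 100.0 : 92.9 : 43.2 : 8.0.

11.6 : 53.8 : 100.0 : 92.9 : 43.2 : 8.0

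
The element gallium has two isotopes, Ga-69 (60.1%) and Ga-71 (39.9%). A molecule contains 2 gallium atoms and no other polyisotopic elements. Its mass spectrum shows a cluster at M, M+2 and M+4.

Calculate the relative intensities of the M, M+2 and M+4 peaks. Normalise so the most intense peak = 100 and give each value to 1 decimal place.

75.3 : 100.0 : 33.2

The 2 Ga atoms are independent, so intensities follow the terms of (0.601 + 0.399)^2.
P(M) = 0.601^2 = 0.361201
P(M+2) = 2 × 0.601^1 × 0.399^1 = 0.479598
P(M+4) = 0.399^2 = 0.159201
The M+2 peak is largest (0.479598); scaling to 100 gives 75.3 : 100.0 : 33.2.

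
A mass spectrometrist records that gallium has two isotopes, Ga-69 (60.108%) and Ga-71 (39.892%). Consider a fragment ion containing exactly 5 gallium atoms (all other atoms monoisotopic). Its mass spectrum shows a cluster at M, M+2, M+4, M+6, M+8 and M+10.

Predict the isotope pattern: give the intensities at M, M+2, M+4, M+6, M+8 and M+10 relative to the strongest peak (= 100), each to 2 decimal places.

22.70 : 75.34 : 100.00 : 66.37 : 22.02 : 2.92

The 5 Ga atoms are independent, so intensities follow the terms of (0.60108 + 0.39892)^5.
P(M) = 0.60108^5 = 0.078462
P(M+2) = 5 × 0.60108^4 × 0.39892^1 = 0.260366
P(M+4) = 10 × 0.60108^3 × 0.39892^2 = 0.345596
P(M+6) = 10 × 0.60108^2 × 0.39892^3 = 0.229362
P(M+8) = 5 × 0.60108^1 × 0.39892^4 = 0.076111
P(M+10) = 0.39892^5 = 0.010103
The M+4 peak is largest (0.345596); scaling to 100 gives 22.70 : 75.34 : 100.00 : 66.37 : 22.02 : 2.92.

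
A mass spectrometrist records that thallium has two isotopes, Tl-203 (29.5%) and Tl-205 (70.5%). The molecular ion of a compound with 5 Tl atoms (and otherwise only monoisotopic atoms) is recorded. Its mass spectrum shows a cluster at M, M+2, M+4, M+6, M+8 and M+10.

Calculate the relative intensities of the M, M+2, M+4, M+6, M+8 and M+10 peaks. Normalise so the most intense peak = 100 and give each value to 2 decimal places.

0.61 : 7.33 : 35.02 : 83.69 : 100.00 : 47.80

Each Tl atom is independently Tl-203 (p = 0.295) or Tl-205 (q = 0.705); the cluster is the binomial expansion (p + q)^5.
P(M) = 0.295^5 = 0.002234
P(M+2) = 5 × 0.295^4 × 0.705^1 = 0.026696
P(M+4) = 10 × 0.295^3 × 0.705^2 = 0.127598
P(M+6) = 10 × 0.295^2 × 0.705^3 = 0.304938
P(M+8) = 5 × 0.295^1 × 0.705^4 = 0.364375
P(M+10) = 0.705^5 = 0.174159
The M+8 peak is largest (0.364375); scaling to 100 gives 0.61 : 7.33 : 35.02 : 83.69 : 100.00 : 47.80.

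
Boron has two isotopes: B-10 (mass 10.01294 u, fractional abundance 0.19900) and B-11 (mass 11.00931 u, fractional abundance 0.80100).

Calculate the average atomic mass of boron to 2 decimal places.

The abundance-weighted mean is 0.19900 × 10.01294 + 0.80100 × 11.00931
= 1.992575 + 8.818457 = 10.811032 u

10.81 u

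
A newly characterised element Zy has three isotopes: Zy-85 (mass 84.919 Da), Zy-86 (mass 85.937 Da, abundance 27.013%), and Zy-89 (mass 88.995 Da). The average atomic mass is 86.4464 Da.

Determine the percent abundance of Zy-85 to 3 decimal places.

42.261%

Let x and y be the fractions of Zy-85 and Zy-89. Then x + y = 1 − 0.27013 = 0.72987 and 84.919x + 88.995y = 86.4464 − 0.27013×85.937 = 63.23223819.
Substituting: 84.919x + 88.995(0.72987 − x) = 63.23223819
(84.919 − 88.995)x = -1.72254246  ⇒  x = 0.42261, y = 0.30726
Zy-85: 42.261%, Zy-89: 30.726%.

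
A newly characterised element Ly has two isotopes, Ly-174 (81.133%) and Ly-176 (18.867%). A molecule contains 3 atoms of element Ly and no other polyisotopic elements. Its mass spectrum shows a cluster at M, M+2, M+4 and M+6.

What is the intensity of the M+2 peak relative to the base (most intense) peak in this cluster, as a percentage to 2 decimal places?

(0.81133 + 0.18867)^3 gives M 0.5341, M+2 0.3726, M+4 0.0866, M+6 0.0067; the largest is M.
P(M) = C(3,0) × 0.81133^3 × 0.18867^0 = 1 × 0.53406314 × 1.0000 = 0.534063 (base)
P(M+2) = C(3,1) × 0.81133^2 × 0.18867^1 = 3 × 0.65825637 × 0.18867 = 0.372580
Relative intensity = 0.372580 / 0.534063 × 100 = 69.76

69.76%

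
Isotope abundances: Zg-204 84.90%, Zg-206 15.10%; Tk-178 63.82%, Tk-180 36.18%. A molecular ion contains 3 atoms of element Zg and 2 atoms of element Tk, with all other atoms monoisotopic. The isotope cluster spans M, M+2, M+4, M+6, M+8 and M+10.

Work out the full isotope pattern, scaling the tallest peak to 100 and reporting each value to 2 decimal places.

59.97 : 100.00 : 61.25 : 17.07 : 2.21 : 0.11

Element Zg pattern (n=3): 0.61196005 : 0.32652285 : 0.05807415 : 0.00344295
Element Tk pattern (n=2): 0.40729924 : 0.46180152 : 0.13089924
Convolve the two distributions (both contribute in 2-u steps):
  M: 0.61196005×0.40729924 = 0.249251
  M+2: 0.61196005×0.46180152 + 0.32652285×0.40729924 = 0.415597
  M+4: 0.61196005×0.13089924 + 0.32652285×0.46180152 + 0.05807415×0.40729924 = 0.254547
  M+6: 0.32652285×0.13089924 + 0.05807415×0.46180152 + 0.00344295×0.40729924 = 0.070963
  M+8: 0.05807415×0.13089924 + 0.00344295×0.46180152 = 0.009192
  M+10: 0.00344295×0.13089924 = 0.000451
Scale to base peak (0.415597) = 100: 59.97 : 100.00 : 61.25 : 17.07 : 2.21 : 0.11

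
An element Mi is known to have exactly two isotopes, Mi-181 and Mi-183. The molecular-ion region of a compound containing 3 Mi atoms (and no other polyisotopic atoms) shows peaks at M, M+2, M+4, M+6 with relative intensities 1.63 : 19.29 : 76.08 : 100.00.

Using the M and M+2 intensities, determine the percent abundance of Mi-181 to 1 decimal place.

20.2%

Let p = fractional abundance of Mi-181. I(M+2)/I(M) = [C(3,1)·p^2·(1−p)] / p^3 = 3·(1−p)/p = 19.29/1.63 = 11.8344
(1−p)/p = 11.8344/3 = 3.9448  ⇒  p = 1/(1 + 3.9448) = 0.2022
Mi-181: 20.2%, Mi-183: 79.8%.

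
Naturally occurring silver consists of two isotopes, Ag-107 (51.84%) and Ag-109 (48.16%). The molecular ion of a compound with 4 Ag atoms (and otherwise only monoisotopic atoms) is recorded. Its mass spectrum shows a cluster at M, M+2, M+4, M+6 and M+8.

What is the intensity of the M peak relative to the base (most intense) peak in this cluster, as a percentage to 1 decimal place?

19.3%

Binomial terms of (0.5184 + 0.4816)^4: M 0.0722, M+2 0.2684, M+4 0.3740, M+6 0.2316, M+8 0.0538 → M+4 is the base peak.
P(M+4) = C(4,2) × 0.5184^2 × 0.4816^2 = 6 × 0.26873856 × 0.23193856 = 0.373985 (base)
P(M) = C(4,0) × 0.5184^4 × 0.4816^0 = 1 × 0.07222041 × 1.0000 = 0.072220
Relative intensity = 0.072220 / 0.373985 × 100 = 19.3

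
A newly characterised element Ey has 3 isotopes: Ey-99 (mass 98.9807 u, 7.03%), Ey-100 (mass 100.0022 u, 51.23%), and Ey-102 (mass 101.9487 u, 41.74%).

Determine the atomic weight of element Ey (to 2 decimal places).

100.74 u

The abundance-weighted mean is 0.0703 × 98.9807 + 0.5123 × 100.0022 + 0.4174 × 101.9487
= 6.95834 + 51.23113 + 42.55339 = 100.74286 u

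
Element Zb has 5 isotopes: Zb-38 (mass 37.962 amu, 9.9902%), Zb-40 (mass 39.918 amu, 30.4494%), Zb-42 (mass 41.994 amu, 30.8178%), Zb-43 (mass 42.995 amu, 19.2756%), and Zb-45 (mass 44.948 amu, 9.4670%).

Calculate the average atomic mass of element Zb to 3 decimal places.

Weight each isotope mass by its fractional abundance: 0.099902 × 37.962 + 0.304494 × 39.918 + 0.308178 × 41.994 + 0.192756 × 42.995 + 0.094670 × 44.948
= 3.7925 + 12.1548 + 12.9416 + 8.2875 + 4.2552 = 41.4316 amu

41.432 amu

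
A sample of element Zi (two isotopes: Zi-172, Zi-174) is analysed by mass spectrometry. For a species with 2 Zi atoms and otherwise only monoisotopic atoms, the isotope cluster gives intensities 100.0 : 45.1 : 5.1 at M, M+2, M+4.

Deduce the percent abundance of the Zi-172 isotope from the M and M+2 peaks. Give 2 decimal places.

Write p for the Zi-172 fraction. I(M+2)/I(M) = [C(2,1)·p^1·(1−p)] / p^2 = 2·(1−p)/p = 45.1/100.0 = 0.4510
(1−p)/p = 0.4510/2 = 0.2255  ⇒  p = 1/(1 + 0.2255) = 0.8160
Zi-172: 81.60%, Zi-174: 18.40%.

81.60%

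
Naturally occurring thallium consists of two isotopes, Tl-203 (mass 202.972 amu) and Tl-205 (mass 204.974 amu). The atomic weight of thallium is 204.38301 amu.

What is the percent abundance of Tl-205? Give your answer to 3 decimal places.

70.480%

With x = fraction of Tl-203 (so Tl-205 is 1 − x):
202.972·x + 204.974·(1 − x) = 204.38301
(202.972 − 204.974)·x = 204.38301 − 204.974
x = -0.59099 / -2.002 = 0.29520 → 29.520% Tl-203, 70.480% Tl-205.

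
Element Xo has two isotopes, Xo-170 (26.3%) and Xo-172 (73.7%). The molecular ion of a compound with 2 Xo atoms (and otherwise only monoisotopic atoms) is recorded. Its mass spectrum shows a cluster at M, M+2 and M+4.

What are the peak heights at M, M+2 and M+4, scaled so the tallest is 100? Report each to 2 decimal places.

12.73 : 71.37 : 100.00

Expanding (0.263 + 0.737)^2:
P(M) = 0.263^2 = 0.069169
P(M+2) = 2 × 0.263^1 × 0.737^1 = 0.387662
P(M+4) = 0.737^2 = 0.543169
The M+4 peak is largest (0.543169); scaling to 100 gives 12.73 : 71.37 : 100.00.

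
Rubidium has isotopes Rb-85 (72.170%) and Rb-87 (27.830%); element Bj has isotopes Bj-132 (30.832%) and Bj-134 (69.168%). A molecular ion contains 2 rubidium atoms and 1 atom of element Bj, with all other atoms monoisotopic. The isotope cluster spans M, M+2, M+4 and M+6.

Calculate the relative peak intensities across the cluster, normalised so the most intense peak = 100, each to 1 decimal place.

Rubidium pattern (n=2): 0.52085089 : 0.40169822 : 0.07745089
Element Bj pattern (n=1): 0.30832 : 0.69168
Convolve the two distributions (both contribute in 2-u steps):
  M: 0.52085089×0.30832 = 0.160589
  M+2: 0.52085089×0.69168 + 0.40169822×0.30832 = 0.484114
  M+4: 0.40169822×0.69168 + 0.07745089×0.30832 = 0.301726
  M+6: 0.07745089×0.69168 = 0.053571
Scale to base peak (0.484114) = 100: 33.2 : 100.0 : 62.3 : 11.1

33.2 : 100.0 : 62.3 : 11.1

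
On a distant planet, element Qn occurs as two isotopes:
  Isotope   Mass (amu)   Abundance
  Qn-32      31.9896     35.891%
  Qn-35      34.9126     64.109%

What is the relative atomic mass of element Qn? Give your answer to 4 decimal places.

The abundance-weighted mean is 0.35891 × 31.9896 + 0.64109 × 34.9126
= 11.48139 + 22.38212 = 33.86351 amu

33.8635 amu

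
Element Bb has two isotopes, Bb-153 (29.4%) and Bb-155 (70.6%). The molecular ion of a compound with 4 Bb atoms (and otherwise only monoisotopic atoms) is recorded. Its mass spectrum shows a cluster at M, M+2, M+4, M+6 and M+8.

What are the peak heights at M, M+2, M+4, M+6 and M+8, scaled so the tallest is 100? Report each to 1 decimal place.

Expanding (0.294 + 0.706)^4:
P(M) = 0.294^4 = 0.007471
P(M+2) = 4 × 0.294^3 × 0.706^1 = 0.071764
P(M+4) = 6 × 0.294^2 × 0.706^2 = 0.258497
P(M+6) = 4 × 0.294^1 × 0.706^3 = 0.413829
P(M+8) = 0.706^4 = 0.248438
The M+6 peak is largest (0.413829); scaling to 100 gives 1.8 : 17.3 : 62.5 : 100.0 : 60.0.

1.8 : 17.3 : 62.5 : 100.0 : 60.0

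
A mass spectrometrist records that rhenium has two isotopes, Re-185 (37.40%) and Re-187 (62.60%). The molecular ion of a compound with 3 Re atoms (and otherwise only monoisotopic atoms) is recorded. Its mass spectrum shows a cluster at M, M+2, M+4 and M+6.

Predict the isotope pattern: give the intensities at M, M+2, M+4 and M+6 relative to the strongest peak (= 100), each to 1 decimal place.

Each Re atom is independently Re-185 (p = 0.3740) or Re-187 (q = 0.6260); the cluster is the binomial expansion (p + q)^3.
P(M) = 0.3740^3 = 0.052314
P(M+2) = 3 × 0.3740^2 × 0.6260^1 = 0.262687
P(M+4) = 3 × 0.3740^1 × 0.6260^2 = 0.439685
P(M+6) = 0.6260^3 = 0.245314
The M+4 peak is largest (0.439685); scaling to 100 gives 11.9 : 59.7 : 100.0 : 55.8.

11.9 : 59.7 : 100.0 : 55.8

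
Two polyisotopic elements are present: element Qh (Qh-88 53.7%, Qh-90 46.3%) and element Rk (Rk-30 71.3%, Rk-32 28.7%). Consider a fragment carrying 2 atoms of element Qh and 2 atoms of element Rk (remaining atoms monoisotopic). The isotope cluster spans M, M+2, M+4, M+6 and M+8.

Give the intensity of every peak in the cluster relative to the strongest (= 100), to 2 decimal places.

Element Qh pattern (n=2): 0.288369 : 0.497262 : 0.214369
Element Rk pattern (n=2): 0.508369 : 0.409262 : 0.082369
Convolve the two distributions (both contribute in 2-u steps):
  M: 0.288369×0.508369 = 0.146598
  M+2: 0.288369×0.409262 + 0.497262×0.508369 = 0.370811
  M+4: 0.288369×0.082369 + 0.497262×0.409262 + 0.214369×0.508369 = 0.336242
  M+6: 0.497262×0.082369 + 0.214369×0.409262 = 0.128692
  M+8: 0.214369×0.082369 = 0.017657
Scale to base peak (0.370811) = 100: 39.53 : 100.00 : 90.68 : 34.71 : 4.76

39.53 : 100.00 : 90.68 : 34.71 : 4.76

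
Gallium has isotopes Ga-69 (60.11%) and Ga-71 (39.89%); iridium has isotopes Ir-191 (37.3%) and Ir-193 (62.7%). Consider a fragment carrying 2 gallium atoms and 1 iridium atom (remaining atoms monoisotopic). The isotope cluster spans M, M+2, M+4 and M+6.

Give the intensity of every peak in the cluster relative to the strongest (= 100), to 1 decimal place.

Gallium pattern (n=2): 0.36132121 : 0.47955758 : 0.15912121
Iridium pattern (n=1): 0.3730 : 0.6270
Convolve the two distributions (both contribute in 2-u steps):
  M: 0.36132121×0.3730 = 0.134773
  M+2: 0.36132121×0.6270 + 0.47955758×0.3730 = 0.405423
  M+4: 0.47955758×0.6270 + 0.15912121×0.3730 = 0.360035
  M+6: 0.15912121×0.6270 = 0.099769
Scale to base peak (0.405423) = 100: 33.2 : 100.0 : 88.8 : 24.6

33.2 : 100.0 : 88.8 : 24.6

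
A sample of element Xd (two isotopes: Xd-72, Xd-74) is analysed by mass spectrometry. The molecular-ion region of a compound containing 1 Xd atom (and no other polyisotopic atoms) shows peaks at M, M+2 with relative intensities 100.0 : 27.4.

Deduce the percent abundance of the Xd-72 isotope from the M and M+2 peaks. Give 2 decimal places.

If p is the fraction of Xd that is Xd-72, then I(M+2)/I(M) = [C(1,1)·p^0·(1−p)] / p^1 = 1·(1−p)/p = 27.4/100.0 = 0.2740
(1−p)/p = 0.2740/1 = 0.2740  ⇒  p = 1/(1 + 0.2740) = 0.7849
Xd-72: 78.49%, Xd-74: 21.51%.

78.49%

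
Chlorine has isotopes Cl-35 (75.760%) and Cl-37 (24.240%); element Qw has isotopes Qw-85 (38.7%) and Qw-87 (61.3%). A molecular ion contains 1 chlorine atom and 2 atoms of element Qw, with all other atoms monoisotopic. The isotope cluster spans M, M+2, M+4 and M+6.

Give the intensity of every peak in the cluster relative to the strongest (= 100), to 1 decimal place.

Chlorine pattern (n=1): 0.7576 : 0.2424
Element Qw pattern (n=2): 0.149769 : 0.474462 : 0.375769
Convolve the two distributions (both contribute in 2-u steps):
  M: 0.7576×0.149769 = 0.113465
  M+2: 0.7576×0.474462 + 0.2424×0.149769 = 0.395756
  M+4: 0.7576×0.375769 + 0.2424×0.474462 = 0.399692
  M+6: 0.2424×0.375769 = 0.091086
Scale to base peak (0.399692) = 100: 28.4 : 99.0 : 100.0 : 22.8

28.4 : 99.0 : 100.0 : 22.8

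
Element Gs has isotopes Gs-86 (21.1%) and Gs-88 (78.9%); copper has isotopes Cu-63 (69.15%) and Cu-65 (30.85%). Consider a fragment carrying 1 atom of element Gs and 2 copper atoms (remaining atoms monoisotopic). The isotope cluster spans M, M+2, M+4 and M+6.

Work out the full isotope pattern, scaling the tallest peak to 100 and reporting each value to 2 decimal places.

Element Gs pattern (n=1): 0.2110 : 0.7890
Copper pattern (n=2): 0.47817225 : 0.4266555 : 0.09517225
Convolve the two distributions (both contribute in 2-u steps):
  M: 0.2110×0.47817225 = 0.100894
  M+2: 0.2110×0.4266555 + 0.7890×0.47817225 = 0.467302
  M+4: 0.2110×0.09517225 + 0.7890×0.4266555 = 0.356713
  M+6: 0.7890×0.09517225 = 0.075091
Scale to base peak (0.467302) = 100: 21.59 : 100.00 : 76.33 : 16.07

21.59 : 100.00 : 76.33 : 16.07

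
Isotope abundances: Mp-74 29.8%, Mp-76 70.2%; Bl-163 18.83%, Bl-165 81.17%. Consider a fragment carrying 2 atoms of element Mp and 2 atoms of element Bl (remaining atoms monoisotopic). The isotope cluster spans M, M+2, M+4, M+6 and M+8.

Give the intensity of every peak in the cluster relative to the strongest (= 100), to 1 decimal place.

Element Mp pattern (n=2): 0.088804 : 0.418392 : 0.492804
Element Bl pattern (n=2): 0.03545689 : 0.30568622 : 0.65885689
Convolve the two distributions (both contribute in 2-u steps):
  M: 0.088804×0.03545689 = 0.003149
  M+2: 0.088804×0.30568622 + 0.418392×0.03545689 = 0.041981
  M+4: 0.088804×0.65885689 + 0.418392×0.30568622 + 0.492804×0.03545689 = 0.203879
  M+6: 0.418392×0.65885689 + 0.492804×0.30568622 = 0.426304
  M+8: 0.492804×0.65885689 = 0.324687
Scale to base peak (0.426304) = 100: 0.7 : 9.8 : 47.8 : 100.0 : 76.2

0.7 : 9.8 : 47.8 : 100.0 : 76.2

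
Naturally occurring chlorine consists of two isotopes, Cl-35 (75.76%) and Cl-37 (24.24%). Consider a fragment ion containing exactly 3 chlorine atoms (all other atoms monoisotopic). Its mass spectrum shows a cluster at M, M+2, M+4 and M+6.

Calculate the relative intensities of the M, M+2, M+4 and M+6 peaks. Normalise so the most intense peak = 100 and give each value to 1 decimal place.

Expanding (0.7576 + 0.2424)^3:
P(M) = 0.7576^3 = 0.434830
P(M+2) = 3 × 0.7576^2 × 0.2424^1 = 0.417382
P(M+4) = 3 × 0.7576^1 × 0.2424^2 = 0.133545
P(M+6) = 0.2424^3 = 0.014243
The M peak is largest (0.434830); scaling to 100 gives 100.0 : 96.0 : 30.7 : 3.3.

100.0 : 96.0 : 30.7 : 3.3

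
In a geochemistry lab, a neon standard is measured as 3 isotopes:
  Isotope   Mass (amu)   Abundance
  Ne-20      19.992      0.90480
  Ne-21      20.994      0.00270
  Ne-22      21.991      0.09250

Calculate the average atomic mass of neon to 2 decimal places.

20.18 amu

Ar = Σ fᵢ·mᵢ = 0.90480 × 19.992 + 0.00270 × 20.994 + 0.09250 × 21.991
= 18.0888 + 0.0567 + 2.0342 = 20.1797 amu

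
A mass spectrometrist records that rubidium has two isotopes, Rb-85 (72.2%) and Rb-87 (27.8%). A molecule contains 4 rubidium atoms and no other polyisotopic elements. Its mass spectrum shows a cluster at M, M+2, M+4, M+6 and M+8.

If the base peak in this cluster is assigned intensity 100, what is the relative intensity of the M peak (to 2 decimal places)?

64.93

Binomial terms of (0.722 + 0.278)^4: M 0.2717, M+2 0.4185, M+4 0.2417, M+6 0.0620, M+8 0.0060 → M+2 is the base peak.
P(M+2) = C(4,1) × 0.722^3 × 0.278^1 = 4 × 0.37636705 × 0.2780 = 0.418520 (base)
P(M) = C(4,0) × 0.722^4 × 0.278^0 = 1 × 0.27173701 × 1.0000 = 0.271737
Relative intensity = 0.271737 / 0.418520 × 100 = 64.93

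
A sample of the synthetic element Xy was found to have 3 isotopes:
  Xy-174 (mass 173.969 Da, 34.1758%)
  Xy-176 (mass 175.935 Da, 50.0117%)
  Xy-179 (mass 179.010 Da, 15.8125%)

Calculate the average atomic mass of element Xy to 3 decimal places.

175.749 Da

Average mass = Σ (abundance × isotope mass) = 0.341758 × 173.969 + 0.500117 × 175.935 + 0.158125 × 179.010
= 59.4553 + 87.9881 + 28.3060 = 175.7494 Da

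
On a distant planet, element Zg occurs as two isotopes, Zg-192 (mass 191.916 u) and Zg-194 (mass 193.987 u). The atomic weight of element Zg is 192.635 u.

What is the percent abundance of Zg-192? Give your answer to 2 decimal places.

65.28%

With x = fraction of Zg-192 (so Zg-194 is 1 − x):
191.916·x + 193.987·(1 − x) = 192.635
(191.916 − 193.987)·x = 192.635 − 193.987
x = -1.352 / -2.071 = 0.65282 → 65.28% Zg-192, 34.72% Zg-194.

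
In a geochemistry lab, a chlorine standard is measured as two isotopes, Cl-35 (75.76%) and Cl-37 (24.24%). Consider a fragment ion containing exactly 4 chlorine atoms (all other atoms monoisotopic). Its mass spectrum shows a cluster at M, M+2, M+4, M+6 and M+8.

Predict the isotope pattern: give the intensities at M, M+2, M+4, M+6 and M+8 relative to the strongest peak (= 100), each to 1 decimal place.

78.1 : 100.0 : 48.0 : 10.2 : 0.8

The 4 Cl atoms are independent, so intensities follow the terms of (0.7576 + 0.2424)^4.
P(M) = 0.7576^4 = 0.329428
P(M+2) = 4 × 0.7576^3 × 0.2424^1 = 0.421612
P(M+4) = 6 × 0.7576^2 × 0.2424^2 = 0.202347
P(M+6) = 4 × 0.7576^1 × 0.2424^3 = 0.043162
P(M+8) = 0.2424^4 = 0.003452
The M+2 peak is largest (0.421612); scaling to 100 gives 78.1 : 100.0 : 48.0 : 10.2 : 0.8.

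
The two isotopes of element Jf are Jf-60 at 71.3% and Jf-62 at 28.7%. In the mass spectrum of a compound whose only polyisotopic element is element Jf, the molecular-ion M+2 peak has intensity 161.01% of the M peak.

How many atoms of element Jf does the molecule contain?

4

For n independent Jf atoms, I(M+2)/I(M) = n · (abundance Jf-62) / (abundance Jf-60) = n · 0.287/0.713.
n = 1.6101 × 0.713/0.287 = 4.00 ≈ 4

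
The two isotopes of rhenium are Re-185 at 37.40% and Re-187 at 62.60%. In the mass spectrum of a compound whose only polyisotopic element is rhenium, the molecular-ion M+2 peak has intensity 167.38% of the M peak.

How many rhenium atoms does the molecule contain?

1

For n independent Re atoms, I(M+2)/I(M) = n · (abundance Re-187) / (abundance Re-185) = n · 0.6260/0.3740.
n = 1.6738 × 0.3740/0.6260 = 1.00 ≈ 1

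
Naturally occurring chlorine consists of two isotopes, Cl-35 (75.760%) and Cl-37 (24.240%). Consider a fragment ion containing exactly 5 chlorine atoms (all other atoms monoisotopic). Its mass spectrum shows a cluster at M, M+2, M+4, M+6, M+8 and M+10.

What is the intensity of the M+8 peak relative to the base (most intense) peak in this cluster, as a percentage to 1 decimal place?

3.3%

Term probabilities: M 0.2496, M+2 0.3993, M+4 0.2555, M+6 0.0817, M+8 0.0131, M+10 0.0008. Base peak = M+2.
P(M+2) = C(5,1) × 0.75760^4 × 0.24240^1 = 5 × 0.32942751 × 0.2424 = 0.399266 (base)
P(M+8) = C(5,4) × 0.75760^1 × 0.24240^4 = 5 × 0.7576 × 0.00345247 = 0.013078
Relative intensity = 0.013078 / 0.399266 × 100 = 3.3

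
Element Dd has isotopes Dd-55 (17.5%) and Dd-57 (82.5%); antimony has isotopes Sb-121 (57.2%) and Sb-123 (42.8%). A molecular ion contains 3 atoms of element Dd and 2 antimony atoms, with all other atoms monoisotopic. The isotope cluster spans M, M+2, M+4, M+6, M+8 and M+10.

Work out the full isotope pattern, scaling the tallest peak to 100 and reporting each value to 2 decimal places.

0.47 : 7.36 : 41.61 : 100.00 : 91.37 : 27.61

Element Dd pattern (n=3): 0.00535937 : 0.07579687 : 0.35732812 : 0.56151562
Antimony pattern (n=2): 0.327184 : 0.489632 : 0.183184
Convolve the two distributions (both contribute in 2-u steps):
  M: 0.00535937×0.327184 = 0.001754
  M+2: 0.00535937×0.489632 + 0.07579687×0.327184 = 0.027424
  M+4: 0.00535937×0.183184 + 0.07579687×0.489632 + 0.35732812×0.327184 = 0.155006
  M+6: 0.07579687×0.183184 + 0.35732812×0.489632 + 0.56151562×0.327184 = 0.372563
  M+8: 0.35732812×0.183184 + 0.56151562×0.489632 = 0.340393
  M+10: 0.56151562×0.183184 = 0.102861
Scale to base peak (0.372563) = 100: 0.47 : 7.36 : 41.61 : 100.00 : 91.37 : 27.61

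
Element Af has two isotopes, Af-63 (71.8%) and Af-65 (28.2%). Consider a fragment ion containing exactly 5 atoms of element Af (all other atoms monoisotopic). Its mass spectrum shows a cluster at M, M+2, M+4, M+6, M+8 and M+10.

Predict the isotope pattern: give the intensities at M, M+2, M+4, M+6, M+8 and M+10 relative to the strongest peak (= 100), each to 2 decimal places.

Each Af atom is independently Af-63 (p = 0.718) or Af-65 (q = 0.282); the cluster is the binomial expansion (p + q)^5.
P(M) = 0.718^5 = 0.190819
P(M+2) = 5 × 0.718^4 × 0.282^1 = 0.374729
P(M+4) = 10 × 0.718^3 × 0.282^2 = 0.294355
P(M+6) = 10 × 0.718^2 × 0.282^3 = 0.115610
P(M+8) = 5 × 0.718^1 × 0.282^4 = 0.022703
P(M+10) = 0.282^5 = 0.001783
The M+2 peak is largest (0.374729); scaling to 100 gives 50.92 : 100.00 : 78.55 : 30.85 : 6.06 : 0.48.

50.92 : 100.00 : 78.55 : 30.85 : 6.06 : 0.48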